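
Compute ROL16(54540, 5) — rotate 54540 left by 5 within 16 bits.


Rotate 0b1101010100001100 left by 5 (16-bit) = 0b1010000110011010 = 41370

41370


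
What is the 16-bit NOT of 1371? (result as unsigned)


~0b10101011011 = 0b1111101010100100 = 64164 (16-bit unsigned)

64164


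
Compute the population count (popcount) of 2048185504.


0b1111010000101001101010010100000 has 13 set bits

13


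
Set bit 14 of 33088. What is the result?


33088 | (1 << 14) = 33088 | 16384 = 49472

49472


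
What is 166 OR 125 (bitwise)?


0b10100110 | 0b1111101 = 0b11111111 = 255

255


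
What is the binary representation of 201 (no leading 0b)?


201 = 11001001 in binary

11001001


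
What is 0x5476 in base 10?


5476 hex = 21622 decimal

21622


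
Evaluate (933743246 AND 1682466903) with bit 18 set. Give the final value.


Step 1: 933743246 & 1682466903 = 603998214
Step 2: 603998214 | (1 << 18) = 603998214 | 262144 = 604260358

604260358


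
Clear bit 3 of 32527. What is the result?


32527 & ~(1 << 3) = 32519

32519


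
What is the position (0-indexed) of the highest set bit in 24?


0b11000. Highest set bit at position 4

4


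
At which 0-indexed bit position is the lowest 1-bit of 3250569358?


0b11000001101111111100000010001110. Lowest set bit at position 1

1


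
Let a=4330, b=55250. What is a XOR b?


4330 ^ 55250 = 51000

51000


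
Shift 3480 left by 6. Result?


0b110110011000 << 6 = 0b110110011000000000 = 222720

222720


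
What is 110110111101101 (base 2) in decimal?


110110111101101 in decimal = 28141

28141


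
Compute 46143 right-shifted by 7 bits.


0b1011010000111111 >> 7 = 0b101101000 = 360

360


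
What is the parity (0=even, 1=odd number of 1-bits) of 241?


0b11110001 has 5 ones => parity 1

1


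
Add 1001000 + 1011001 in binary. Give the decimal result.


1001000 + 1011001 = 10100001 = 161

161


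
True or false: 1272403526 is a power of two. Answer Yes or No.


0b1001011110101110101011001000110. Multiple bits set => No

No


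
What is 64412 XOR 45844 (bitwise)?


0b1111101110011100 ^ 0b1011001100010100 = 0b100100010001000 = 18568

18568


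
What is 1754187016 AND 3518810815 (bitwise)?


0b1101000100011101100010100001000 & 0b11010001101111001100101010111111 = 0b1000000100011001100000000001000 = 1082966024

1082966024


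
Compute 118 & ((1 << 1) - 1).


118 & 1 = 0

0


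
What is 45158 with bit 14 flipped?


45158 ^ (1 << 14) = 45158 ^ 16384 = 61542

61542


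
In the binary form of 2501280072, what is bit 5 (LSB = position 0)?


0b10010101000101101000000101001000, position 5 = 0

0


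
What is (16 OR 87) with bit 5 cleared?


Step 1: 16 | 87 = 87
Step 2: 87 & ~(1 << 5) = 87

87


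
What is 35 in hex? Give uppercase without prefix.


35 = 23 hex

23


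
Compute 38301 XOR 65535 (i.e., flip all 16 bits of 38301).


38301 ^ 65535 = 27234

27234


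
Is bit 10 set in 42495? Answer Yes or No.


0b1010010111111111, bit 10 = 1. Yes

Yes


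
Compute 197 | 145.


0b11000101 | 0b10010001 = 0b11010101 = 213

213


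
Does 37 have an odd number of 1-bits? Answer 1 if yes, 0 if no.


0b100101 has 3 ones => parity 1

1


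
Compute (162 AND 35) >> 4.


Step 1: 162 & 35 = 34
Step 2: 34 >> 4 = 2

2


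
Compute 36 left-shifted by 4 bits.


0b100100 << 4 = 0b1001000000 = 576

576


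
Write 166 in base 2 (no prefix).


166 = 10100110 in binary

10100110


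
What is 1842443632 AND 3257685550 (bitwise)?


0b1101101110100010111010101110000 & 0b11000010001011000101011000101110 = 0b1000000000000000101010000100000 = 1073763360

1073763360


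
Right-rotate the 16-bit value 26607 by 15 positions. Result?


Rotate 0b110011111101111 right by 15 (16-bit) = 0b1100111111011110 = 53214

53214


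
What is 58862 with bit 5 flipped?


58862 ^ (1 << 5) = 58862 ^ 32 = 58830

58830


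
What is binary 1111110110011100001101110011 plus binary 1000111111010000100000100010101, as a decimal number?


1111110110011100001101110011 + 1000111111010000100000100010101 = 1010111110000100000010010001000 = 1472332936

1472332936


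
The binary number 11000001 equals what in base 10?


11000001 in decimal = 193

193


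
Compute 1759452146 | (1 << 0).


1759452146 | (1 << 0) = 1759452146 | 1 = 1759452147

1759452147


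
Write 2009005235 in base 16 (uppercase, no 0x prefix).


2009005235 = 77BEFCB3 hex

77BEFCB3


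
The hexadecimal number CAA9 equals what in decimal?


CAA9 hex = 51881 decimal

51881


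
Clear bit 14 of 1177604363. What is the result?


1177604363 & ~(1 << 14) = 1177587979

1177587979


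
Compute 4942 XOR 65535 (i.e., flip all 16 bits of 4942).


4942 ^ 65535 = 60593

60593


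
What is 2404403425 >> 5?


0b10001111010100000100100011100001 >> 5 = 0b100011110101000001001000111 = 75137607

75137607


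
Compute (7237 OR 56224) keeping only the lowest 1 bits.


Step 1: 7237 | 56224 = 57317
Step 2: 57317 & 1 = 1

1


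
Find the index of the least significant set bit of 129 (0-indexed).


0b10000001. Lowest set bit at position 0

0


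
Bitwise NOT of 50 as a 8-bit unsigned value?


~0b110010 = 0b11001101 = 205 (8-bit unsigned)

205


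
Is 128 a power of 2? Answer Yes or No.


0b10000000. Only one bit set => Yes

Yes


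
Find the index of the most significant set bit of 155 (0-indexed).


0b10011011. Highest set bit at position 7

7


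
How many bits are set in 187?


0b10111011 has 6 set bits

6


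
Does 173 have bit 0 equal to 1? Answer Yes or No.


0b10101101, bit 0 = 1. Yes

Yes


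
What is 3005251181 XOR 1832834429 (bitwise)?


0b10110011001000000111111001101101 ^ 0b1101101001111101101010101111101 = 0b11011110000111101010101100010000 = 3726551824

3726551824


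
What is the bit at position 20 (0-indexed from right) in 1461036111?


0b1010111000101011010010001001111, position 20 = 1

1


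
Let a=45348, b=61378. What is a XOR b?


45348 ^ 61378 = 24294

24294


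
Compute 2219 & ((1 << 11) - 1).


2219 & 2047 = 171

171


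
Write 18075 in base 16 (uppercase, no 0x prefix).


18075 = 469B hex

469B


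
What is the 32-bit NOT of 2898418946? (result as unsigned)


~0b10101100110000100101110100000010 = 0b1010011001111011010001011111101 = 1396548349 (32-bit unsigned)

1396548349


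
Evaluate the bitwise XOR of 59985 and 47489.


0b1110101001010001 ^ 0b1011100110000001 = 0b101001111010000 = 21456

21456


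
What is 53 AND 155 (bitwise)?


0b110101 & 0b10011011 = 0b10001 = 17

17


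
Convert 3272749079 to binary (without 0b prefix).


3272749079 = 11000011000100100011000000010111 in binary

11000011000100100011000000010111


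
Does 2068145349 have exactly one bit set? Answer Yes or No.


0b1111011010001010110010011000101. Multiple bits set => No

No


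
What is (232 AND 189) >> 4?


Step 1: 232 & 189 = 168
Step 2: 168 >> 4 = 10

10


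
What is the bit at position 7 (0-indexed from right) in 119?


0b1110111, position 7 = 0

0


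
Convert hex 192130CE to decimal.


192130CE hex = 421605582 decimal

421605582


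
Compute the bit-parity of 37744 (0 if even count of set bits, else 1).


0b1001001101110000 has 7 ones => parity 1

1


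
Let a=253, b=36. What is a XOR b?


253 ^ 36 = 217

217


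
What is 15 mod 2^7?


15 & 127 = 15

15


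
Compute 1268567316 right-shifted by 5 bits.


0b1001011100111001100110100010100 >> 5 = 0b10010111001110011001101000 = 39642728

39642728


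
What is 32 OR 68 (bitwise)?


0b100000 | 0b1000100 = 0b1100100 = 100

100


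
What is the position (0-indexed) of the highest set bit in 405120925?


0b11000001001011010011110011101. Highest set bit at position 28

28


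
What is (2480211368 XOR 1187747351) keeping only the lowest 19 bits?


Step 1: 2480211368 ^ 1187747351 = 3575550911
Step 2: 3575550911 & 524287 = 431039

431039


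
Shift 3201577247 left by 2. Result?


0b10111110110101000011000100011111 << 2 = 0b1011111011010100001100010001111100 = 12806308988

12806308988


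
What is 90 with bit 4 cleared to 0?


90 & ~(1 << 4) = 74

74


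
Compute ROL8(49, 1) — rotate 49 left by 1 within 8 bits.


Rotate 0b110001 left by 1 (8-bit) = 0b1100010 = 98

98


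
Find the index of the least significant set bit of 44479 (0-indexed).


0b1010110110111111. Lowest set bit at position 0

0


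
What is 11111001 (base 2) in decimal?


11111001 in decimal = 249

249


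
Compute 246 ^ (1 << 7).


246 ^ (1 << 7) = 246 ^ 128 = 118

118


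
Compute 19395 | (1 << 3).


19395 | (1 << 3) = 19395 | 8 = 19403

19403


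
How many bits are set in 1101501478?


0b1000001101001111001010000100110 has 13 set bits

13


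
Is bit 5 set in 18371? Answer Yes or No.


0b100011111000011, bit 5 = 0. No

No


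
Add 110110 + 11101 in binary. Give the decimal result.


110110 + 11101 = 1010011 = 83

83


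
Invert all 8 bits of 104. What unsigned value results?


104 ^ 255 = 151

151


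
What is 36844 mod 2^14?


36844 & 16383 = 4076

4076


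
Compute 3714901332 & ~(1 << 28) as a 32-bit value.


3714901332 & ~(1 << 28) = 3446465876

3446465876


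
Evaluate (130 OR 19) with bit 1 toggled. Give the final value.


Step 1: 130 | 19 = 147
Step 2: 147 ^ (1 << 1) = 147 ^ 2 = 145

145


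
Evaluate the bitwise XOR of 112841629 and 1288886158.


0b110101110011101001110011101 ^ 0b1001100110100101101011110001110 = 0b1001010011010110000010000010011 = 1248527379

1248527379


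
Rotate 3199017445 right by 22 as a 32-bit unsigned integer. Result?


Rotate 0b10111110101011010010000111100101 right by 22 (32-bit) = 0b10110100100001111001011011111010 = 3028784890

3028784890


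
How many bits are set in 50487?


0b1100010100110111 has 9 set bits

9


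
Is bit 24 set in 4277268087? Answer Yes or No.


0b11111110111100011110111001110111, bit 24 = 0. No

No


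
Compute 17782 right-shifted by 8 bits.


0b100010101110110 >> 8 = 0b1000101 = 69

69


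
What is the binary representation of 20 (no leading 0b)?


20 = 10100 in binary

10100


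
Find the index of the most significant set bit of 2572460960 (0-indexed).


0b10011001010101001010001110100000. Highest set bit at position 31

31


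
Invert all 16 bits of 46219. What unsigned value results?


46219 ^ 65535 = 19316

19316


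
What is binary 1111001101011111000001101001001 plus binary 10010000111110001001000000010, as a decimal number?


1111001101011111000001101001001 + 10010000111110001001000000010 = 10001011110011101001010101001011 = 2345571659

2345571659


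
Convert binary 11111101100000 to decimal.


11111101100000 in decimal = 16224

16224


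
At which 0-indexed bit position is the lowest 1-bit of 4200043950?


0b11111010010101111001010110101110. Lowest set bit at position 1

1


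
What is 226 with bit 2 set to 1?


226 | (1 << 2) = 226 | 4 = 230

230


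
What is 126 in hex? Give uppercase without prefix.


126 = 7E hex

7E


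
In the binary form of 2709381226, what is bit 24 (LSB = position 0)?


0b10100001011111011110000001101010, position 24 = 1

1


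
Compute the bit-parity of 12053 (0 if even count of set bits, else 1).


0b10111100010101 has 8 ones => parity 0

0


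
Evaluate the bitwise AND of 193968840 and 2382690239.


0b1011100011111011101011001000 & 0b10001110000001001111011110111111 = 0b1010000001001011001010001000 = 168080008

168080008


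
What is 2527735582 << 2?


0b10010110101010100010111100011110 << 2 = 0b1001011010101010001011110001111000 = 10110942328

10110942328


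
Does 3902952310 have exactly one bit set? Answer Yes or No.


0b11101000101000100101001101110110. Multiple bits set => No

No


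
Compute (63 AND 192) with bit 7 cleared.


Step 1: 63 & 192 = 0
Step 2: 0 & ~(1 << 7) = 0

0


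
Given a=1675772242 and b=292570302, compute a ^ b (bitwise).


1675772242 ^ 292570302 = 1922172396

1922172396


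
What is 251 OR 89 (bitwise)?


0b11111011 | 0b1011001 = 0b11111011 = 251

251


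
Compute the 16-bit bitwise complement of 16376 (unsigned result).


~0b11111111111000 = 0b1100000000000111 = 49159 (16-bit unsigned)

49159


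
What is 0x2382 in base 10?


2382 hex = 9090 decimal

9090


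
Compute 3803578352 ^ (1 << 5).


3803578352 ^ (1 << 5) = 3803578352 ^ 32 = 3803578320

3803578320


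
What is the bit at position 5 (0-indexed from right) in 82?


0b1010010, position 5 = 0

0


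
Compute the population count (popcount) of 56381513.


0b11010111000101000001001001 has 11 set bits

11


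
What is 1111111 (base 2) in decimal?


1111111 in decimal = 127

127


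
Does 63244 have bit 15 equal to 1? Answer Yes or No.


0b1111011100001100, bit 15 = 1. Yes

Yes


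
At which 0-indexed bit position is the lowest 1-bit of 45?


0b101101. Lowest set bit at position 0

0


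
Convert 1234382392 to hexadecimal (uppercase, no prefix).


1234382392 = 49932E38 hex

49932E38


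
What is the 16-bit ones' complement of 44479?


44479 ^ 65535 = 21056

21056


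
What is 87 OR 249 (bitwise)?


0b1010111 | 0b11111001 = 0b11111111 = 255

255


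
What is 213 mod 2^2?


213 & 3 = 1

1


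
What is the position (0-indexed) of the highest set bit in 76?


0b1001100. Highest set bit at position 6

6


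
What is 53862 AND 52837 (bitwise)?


0b1101001001100110 & 0b1100111001100101 = 0b1100001001100100 = 49764

49764


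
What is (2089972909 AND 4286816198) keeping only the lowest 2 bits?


Step 1: 2089972909 & 4286816198 = 2088899716
Step 2: 2088899716 & 3 = 0

0


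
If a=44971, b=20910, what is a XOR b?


44971 ^ 20910 = 65029

65029


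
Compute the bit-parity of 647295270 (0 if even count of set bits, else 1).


0b100110100101001111000100100110 has 14 ones => parity 0

0


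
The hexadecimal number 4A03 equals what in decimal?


4A03 hex = 18947 decimal

18947


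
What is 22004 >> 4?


0b101010111110100 >> 4 = 0b10101011111 = 1375

1375


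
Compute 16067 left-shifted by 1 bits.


0b11111011000011 << 1 = 0b111110110000110 = 32134

32134


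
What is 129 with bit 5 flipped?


129 ^ (1 << 5) = 129 ^ 32 = 161

161


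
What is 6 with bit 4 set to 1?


6 | (1 << 4) = 6 | 16 = 22

22


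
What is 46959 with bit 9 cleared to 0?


46959 & ~(1 << 9) = 46447

46447


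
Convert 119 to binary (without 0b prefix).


119 = 1110111 in binary

1110111


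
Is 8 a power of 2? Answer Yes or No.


0b1000. Only one bit set => Yes

Yes


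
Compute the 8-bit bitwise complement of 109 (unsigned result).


~0b1101101 = 0b10010010 = 146 (8-bit unsigned)

146


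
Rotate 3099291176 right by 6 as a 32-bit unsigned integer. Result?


Rotate 0b10111000101110110110111000101000 right by 6 (32-bit) = 0b10100010111000101110110110111000 = 2732780984

2732780984


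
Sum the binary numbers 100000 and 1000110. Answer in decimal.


100000 + 1000110 = 1100110 = 102

102


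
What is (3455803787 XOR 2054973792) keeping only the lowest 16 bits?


Step 1: 3455803787 ^ 2054973792 = 3079080171
Step 2: 3079080171 & 65535 = 2283

2283


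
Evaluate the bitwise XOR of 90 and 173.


0b1011010 ^ 0b10101101 = 0b11110111 = 247

247


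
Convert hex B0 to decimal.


B0 hex = 176 decimal

176


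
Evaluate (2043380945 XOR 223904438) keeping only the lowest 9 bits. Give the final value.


Step 1: 2043380945 ^ 223904438 = 1955792487
Step 2: 1955792487 & 511 = 103

103


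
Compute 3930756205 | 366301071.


0b11101010010010101001010001101101 | 0b10101110101010100111110001111 = 0b11111111110111111101111111101111 = 4292861935

4292861935


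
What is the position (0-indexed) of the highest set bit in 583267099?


0b100010110000111111001100011011. Highest set bit at position 29

29


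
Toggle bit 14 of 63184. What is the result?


63184 ^ (1 << 14) = 63184 ^ 16384 = 46800

46800


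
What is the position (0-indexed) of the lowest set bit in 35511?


0b1000101010110111. Lowest set bit at position 0

0


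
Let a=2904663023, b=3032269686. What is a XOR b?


2904663023 ^ 3032269686 = 429744281

429744281


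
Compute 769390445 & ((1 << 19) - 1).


769390445 & 524287 = 259949

259949


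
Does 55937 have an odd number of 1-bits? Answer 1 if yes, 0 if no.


0b1101101010000001 has 7 ones => parity 1

1


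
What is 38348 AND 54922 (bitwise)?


0b1001010111001100 & 0b1101011010001010 = 0b1001010010001000 = 38024

38024


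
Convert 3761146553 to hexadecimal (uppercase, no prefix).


3761146553 = E02E8AB9 hex

E02E8AB9


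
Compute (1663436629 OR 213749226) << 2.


Step 1: 1663436629 | 213749226 = 1874825215
Step 2: 1874825215 << 2 = 7499300860

7499300860


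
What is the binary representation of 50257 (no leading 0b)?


50257 = 1100010001010001 in binary

1100010001010001


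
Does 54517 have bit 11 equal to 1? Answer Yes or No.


0b1101010011110101, bit 11 = 0. No

No


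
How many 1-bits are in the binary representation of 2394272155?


0b10001110101101011011000110011011 has 18 set bits

18


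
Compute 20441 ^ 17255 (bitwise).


0b100111111011001 ^ 0b100001101100111 = 0b110010111110 = 3262

3262


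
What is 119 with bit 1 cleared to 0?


119 & ~(1 << 1) = 117

117


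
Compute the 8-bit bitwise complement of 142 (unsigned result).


~0b10001110 = 0b1110001 = 113 (8-bit unsigned)

113


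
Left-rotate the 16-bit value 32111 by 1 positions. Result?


Rotate 0b111110101101111 left by 1 (16-bit) = 0b1111101011011110 = 64222

64222


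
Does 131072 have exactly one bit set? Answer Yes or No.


0b100000000000000000. Only one bit set => Yes

Yes


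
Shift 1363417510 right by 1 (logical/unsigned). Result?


0b1010001010001000001100110100110 >> 1 = 0b101000101000100000110011010011 = 681708755

681708755


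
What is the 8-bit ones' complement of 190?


190 ^ 255 = 65

65


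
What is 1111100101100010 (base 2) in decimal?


1111100101100010 in decimal = 63842

63842


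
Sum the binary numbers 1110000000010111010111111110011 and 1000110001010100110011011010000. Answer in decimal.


1110000000010111010111111110011 + 1000110001010100110011011010000 = 10110110001101100001011011000011 = 3056998083

3056998083


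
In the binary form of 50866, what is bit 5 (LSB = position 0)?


0b1100011010110010, position 5 = 1

1


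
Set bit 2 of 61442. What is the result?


61442 | (1 << 2) = 61442 | 4 = 61446

61446


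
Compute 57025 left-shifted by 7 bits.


0b1101111011000001 << 7 = 0b11011110110000010000000 = 7299200

7299200


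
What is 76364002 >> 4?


0b100100011010011100011100010 >> 4 = 0b10010001101001110001110 = 4772750

4772750


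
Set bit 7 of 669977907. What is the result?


669977907 | (1 << 7) = 669977907 | 128 = 669978035

669978035


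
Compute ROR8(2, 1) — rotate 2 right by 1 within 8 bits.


Rotate 0b10 right by 1 (8-bit) = 0b1 = 1

1


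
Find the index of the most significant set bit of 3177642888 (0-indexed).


0b10111101011001101111101110001000. Highest set bit at position 31

31


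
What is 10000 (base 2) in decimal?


10000 in decimal = 16

16


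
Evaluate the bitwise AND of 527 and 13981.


0b1000001111 & 0b11011010011101 = 0b1000001101 = 525

525


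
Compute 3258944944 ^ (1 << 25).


3258944944 ^ (1 << 25) = 3258944944 ^ 33554432 = 3225390512

3225390512


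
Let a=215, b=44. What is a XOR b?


215 ^ 44 = 251

251


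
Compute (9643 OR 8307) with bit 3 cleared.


Step 1: 9643 | 8307 = 9723
Step 2: 9723 & ~(1 << 3) = 9715

9715


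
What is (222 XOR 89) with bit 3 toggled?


Step 1: 222 ^ 89 = 135
Step 2: 135 ^ (1 << 3) = 135 ^ 8 = 143

143


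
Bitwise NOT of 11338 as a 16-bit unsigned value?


~0b10110001001010 = 0b1101001110110101 = 54197 (16-bit unsigned)

54197


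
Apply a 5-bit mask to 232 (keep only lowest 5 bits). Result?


232 & 31 = 8

8


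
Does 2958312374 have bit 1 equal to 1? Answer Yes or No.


0b10110000010101000100001110110110, bit 1 = 1. Yes

Yes


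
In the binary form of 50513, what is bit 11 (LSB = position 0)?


0b1100010101010001, position 11 = 0

0


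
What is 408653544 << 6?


0b11000010110111000111011101000 << 6 = 0b11000010110111000111011101000000000 = 26153826816

26153826816


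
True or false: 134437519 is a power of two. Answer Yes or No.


0b1000000000110101101010001111. Multiple bits set => No

No


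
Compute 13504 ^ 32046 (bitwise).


0b11010011000000 ^ 0b111110100101110 = 0b100100111101110 = 18926

18926


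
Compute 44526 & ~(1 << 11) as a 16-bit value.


44526 & ~(1 << 11) = 42478

42478


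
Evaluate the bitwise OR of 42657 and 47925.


0b1010011010100001 | 0b1011101100110101 = 0b1011111110110101 = 49077

49077


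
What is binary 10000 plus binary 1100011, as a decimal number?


10000 + 1100011 = 1110011 = 115

115


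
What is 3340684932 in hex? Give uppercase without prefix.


3340684932 = C71ECE84 hex

C71ECE84


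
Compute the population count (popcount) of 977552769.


0b111010010001000100010110000001 has 11 set bits

11


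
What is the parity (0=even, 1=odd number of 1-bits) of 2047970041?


0b1111010000100011000101011111001 has 16 ones => parity 0

0


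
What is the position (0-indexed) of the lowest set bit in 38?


0b100110. Lowest set bit at position 1

1


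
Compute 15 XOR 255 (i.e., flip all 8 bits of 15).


15 ^ 255 = 240

240


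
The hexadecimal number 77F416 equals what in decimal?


77F416 hex = 7861270 decimal

7861270


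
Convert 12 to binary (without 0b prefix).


12 = 1100 in binary

1100


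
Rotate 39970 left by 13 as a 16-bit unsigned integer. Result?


Rotate 0b1001110000100010 left by 13 (16-bit) = 0b101001110000100 = 21380

21380


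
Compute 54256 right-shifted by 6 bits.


0b1101001111110000 >> 6 = 0b1101001111 = 847

847


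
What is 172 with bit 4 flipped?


172 ^ (1 << 4) = 172 ^ 16 = 188

188


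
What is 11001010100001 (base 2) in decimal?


11001010100001 in decimal = 12961

12961


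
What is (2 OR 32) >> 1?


Step 1: 2 | 32 = 34
Step 2: 34 >> 1 = 17

17


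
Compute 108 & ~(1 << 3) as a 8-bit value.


108 & ~(1 << 3) = 100

100


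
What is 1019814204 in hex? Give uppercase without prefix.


1019814204 = 3CC9213C hex

3CC9213C


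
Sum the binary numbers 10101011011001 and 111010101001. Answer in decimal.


10101011011001 + 111010101001 = 11100110000010 = 14722

14722


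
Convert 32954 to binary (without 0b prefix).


32954 = 1000000010111010 in binary

1000000010111010


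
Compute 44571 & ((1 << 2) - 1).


44571 & 3 = 3

3


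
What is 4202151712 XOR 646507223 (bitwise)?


0b11111010011101111011111100100000 ^ 0b100110100010001110101011010111 = 0b11011100111111110101010111110111 = 3707721207

3707721207


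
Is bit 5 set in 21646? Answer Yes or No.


0b101010010001110, bit 5 = 0. No

No


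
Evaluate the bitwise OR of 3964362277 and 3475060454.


0b11101100010010110101111000100101 | 0b11001111001000010011011011100110 = 0b11101111011010110111111011100111 = 4016799463

4016799463


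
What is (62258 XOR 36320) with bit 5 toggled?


Step 1: 62258 ^ 36320 = 32466
Step 2: 32466 ^ (1 << 5) = 32466 ^ 32 = 32498

32498


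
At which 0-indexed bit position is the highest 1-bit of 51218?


0b1100100000010010. Highest set bit at position 15

15


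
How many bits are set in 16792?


0b100000110011000 has 5 set bits

5


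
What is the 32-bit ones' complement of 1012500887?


1012500887 ^ 4294967295 = 3282466408

3282466408


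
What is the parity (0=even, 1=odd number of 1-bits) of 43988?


0b1010101111010100 has 9 ones => parity 1

1


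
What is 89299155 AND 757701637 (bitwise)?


0b101010100101001100011010011 & 0b101101001010011001110000000101 = 0b101000000001001100000000001 = 83924993

83924993


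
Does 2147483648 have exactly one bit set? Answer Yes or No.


0b10000000000000000000000000000000. Only one bit set => Yes

Yes


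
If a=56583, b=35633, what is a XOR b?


56583 ^ 35633 = 22070

22070


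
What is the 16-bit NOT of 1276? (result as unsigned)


~0b10011111100 = 0b1111101100000011 = 64259 (16-bit unsigned)

64259


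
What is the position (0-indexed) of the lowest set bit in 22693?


0b101100010100101. Lowest set bit at position 0

0


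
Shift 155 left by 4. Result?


0b10011011 << 4 = 0b100110110000 = 2480

2480


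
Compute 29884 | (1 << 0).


29884 | (1 << 0) = 29884 | 1 = 29885

29885


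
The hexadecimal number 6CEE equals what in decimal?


6CEE hex = 27886 decimal

27886


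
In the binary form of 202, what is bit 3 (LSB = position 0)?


0b11001010, position 3 = 1

1


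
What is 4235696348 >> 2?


0b11111100011101111001100011011100 >> 2 = 0b111111000111011110011000110111 = 1058924087

1058924087


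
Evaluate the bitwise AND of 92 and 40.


0b1011100 & 0b101000 = 0b1000 = 8

8


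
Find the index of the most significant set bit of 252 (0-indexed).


0b11111100. Highest set bit at position 7

7


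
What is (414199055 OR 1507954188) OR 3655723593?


Step 1: 414199055 | 1507954188 = 1509011215
Step 2: 1509011215 | 3655723593 = 3656773455

3656773455


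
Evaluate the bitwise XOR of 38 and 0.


0b100110 ^ 0b0 = 0b100110 = 38

38


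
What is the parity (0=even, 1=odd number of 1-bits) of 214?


0b11010110 has 5 ones => parity 1

1


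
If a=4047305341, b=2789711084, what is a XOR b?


4047305341 ^ 2789711084 = 1467704977

1467704977


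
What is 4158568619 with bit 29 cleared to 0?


4158568619 & ~(1 << 29) = 3621697707

3621697707


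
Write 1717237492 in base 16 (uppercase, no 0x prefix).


1717237492 = 665AF6F4 hex

665AF6F4


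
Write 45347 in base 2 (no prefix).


45347 = 1011000100100011 in binary

1011000100100011


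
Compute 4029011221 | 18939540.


0b11110000001001011101010100010101 | 0b1001000001111111010010100 = 0b11110001001001011111111110010101 = 4045799317

4045799317


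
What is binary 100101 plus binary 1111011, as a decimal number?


100101 + 1111011 = 10100000 = 160

160


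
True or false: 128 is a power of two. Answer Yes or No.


0b10000000. Only one bit set => Yes

Yes


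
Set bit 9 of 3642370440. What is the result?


3642370440 | (1 << 9) = 3642370440 | 512 = 3642370952

3642370952


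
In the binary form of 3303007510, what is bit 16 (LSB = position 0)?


0b11000100110111111110010100010110, position 16 = 1

1


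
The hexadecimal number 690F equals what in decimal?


690F hex = 26895 decimal

26895


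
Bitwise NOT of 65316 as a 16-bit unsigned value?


~0b1111111100100100 = 0b11011011 = 219 (16-bit unsigned)

219


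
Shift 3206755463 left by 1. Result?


0b10111111001000110011010010000111 << 1 = 0b101111110010001100110100100001110 = 6413510926

6413510926


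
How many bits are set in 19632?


0b100110010110000 has 6 set bits

6


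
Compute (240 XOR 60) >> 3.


Step 1: 240 ^ 60 = 204
Step 2: 204 >> 3 = 25

25


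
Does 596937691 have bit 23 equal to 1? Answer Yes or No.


0b100011100101001000101111011011, bit 23 = 1. Yes

Yes


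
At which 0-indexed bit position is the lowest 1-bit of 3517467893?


0b11010001101010000100110011110101. Lowest set bit at position 0

0


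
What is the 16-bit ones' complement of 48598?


48598 ^ 65535 = 16937

16937


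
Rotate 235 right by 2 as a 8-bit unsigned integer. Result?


Rotate 0b11101011 right by 2 (8-bit) = 0b11111010 = 250

250


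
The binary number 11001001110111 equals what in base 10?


11001001110111 in decimal = 12919

12919


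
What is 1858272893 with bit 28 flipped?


1858272893 ^ (1 << 28) = 1858272893 ^ 268435456 = 2126708349

2126708349


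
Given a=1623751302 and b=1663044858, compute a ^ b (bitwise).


1623751302 ^ 1663044858 = 65566332

65566332


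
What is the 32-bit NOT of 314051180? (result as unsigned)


~0b10010101110000000101001101100 = 0b11101101010001111111010110010011 = 3980916115 (32-bit unsigned)

3980916115


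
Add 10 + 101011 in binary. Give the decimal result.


10 + 101011 = 101101 = 45

45


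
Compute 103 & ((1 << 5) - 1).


103 & 31 = 7

7


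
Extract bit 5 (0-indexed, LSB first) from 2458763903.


0b10010010100011011100001001111111, position 5 = 1

1


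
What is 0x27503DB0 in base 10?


27503DB0 hex = 659570096 decimal

659570096


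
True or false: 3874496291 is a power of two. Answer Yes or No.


0b11100110111100000001111100100011. Multiple bits set => No

No


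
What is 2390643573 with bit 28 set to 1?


2390643573 | (1 << 28) = 2390643573 | 268435456 = 2659079029

2659079029


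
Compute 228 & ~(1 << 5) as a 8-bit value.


228 & ~(1 << 5) = 196

196


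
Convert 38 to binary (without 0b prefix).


38 = 100110 in binary

100110


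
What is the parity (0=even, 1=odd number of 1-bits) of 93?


0b1011101 has 5 ones => parity 1

1


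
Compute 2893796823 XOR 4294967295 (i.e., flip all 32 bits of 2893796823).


2893796823 ^ 4294967295 = 1401170472

1401170472


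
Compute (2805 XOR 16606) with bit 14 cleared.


Step 1: 2805 ^ 16606 = 18987
Step 2: 18987 & ~(1 << 14) = 2603

2603


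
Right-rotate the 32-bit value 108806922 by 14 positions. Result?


Rotate 0b110011111000100001100001010 right by 14 (32-bit) = 0b1100001010000001100111110001 = 203954673

203954673


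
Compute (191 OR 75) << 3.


Step 1: 191 | 75 = 255
Step 2: 255 << 3 = 2040

2040


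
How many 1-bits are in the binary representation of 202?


0b11001010 has 4 set bits

4


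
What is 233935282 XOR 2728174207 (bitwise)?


0b1101111100011001000110110010 ^ 0b10100010100111001010001001111111 = 0b10101111011011010011001111001101 = 2943169485

2943169485


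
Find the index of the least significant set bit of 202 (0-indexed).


0b11001010. Lowest set bit at position 1

1


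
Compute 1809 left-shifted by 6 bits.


0b11100010001 << 6 = 0b11100010001000000 = 115776

115776


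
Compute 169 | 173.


0b10101001 | 0b10101101 = 0b10101101 = 173

173


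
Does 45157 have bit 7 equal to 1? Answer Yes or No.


0b1011000001100101, bit 7 = 0. No

No


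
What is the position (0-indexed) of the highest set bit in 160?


0b10100000. Highest set bit at position 7

7


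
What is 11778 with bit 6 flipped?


11778 ^ (1 << 6) = 11778 ^ 64 = 11842

11842


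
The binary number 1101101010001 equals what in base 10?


1101101010001 in decimal = 6993

6993


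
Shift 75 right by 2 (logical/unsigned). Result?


0b1001011 >> 2 = 0b10010 = 18

18


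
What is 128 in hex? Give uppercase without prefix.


128 = 80 hex

80


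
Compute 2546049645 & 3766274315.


0b10010111110000011010001001101101 & 0b11100000011111001100100100001011 = 0b10000000010000001000000000001001 = 2151710729

2151710729


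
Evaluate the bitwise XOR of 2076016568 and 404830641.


0b1111011101111010111111110111000 ^ 0b11000001000010011100110110001 = 0b1100011100111000100011000001001 = 1671185929

1671185929


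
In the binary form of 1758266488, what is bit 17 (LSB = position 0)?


0b1101000110011010000010001111000, position 17 = 0

0


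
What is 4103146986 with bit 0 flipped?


4103146986 ^ (1 << 0) = 4103146986 ^ 1 = 4103146987

4103146987


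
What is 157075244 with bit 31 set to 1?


157075244 | (1 << 31) = 157075244 | 2147483648 = 2304558892

2304558892


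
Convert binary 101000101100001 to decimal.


101000101100001 in decimal = 20833

20833


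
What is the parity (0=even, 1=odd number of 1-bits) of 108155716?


0b110011100100101001101000100 has 12 ones => parity 0

0


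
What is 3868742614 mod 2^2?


3868742614 & 3 = 2

2


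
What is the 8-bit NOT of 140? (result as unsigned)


~0b10001100 = 0b1110011 = 115 (8-bit unsigned)

115


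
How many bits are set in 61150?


0b1110111011011110 has 12 set bits

12


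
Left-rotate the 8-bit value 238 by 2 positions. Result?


Rotate 0b11101110 left by 2 (8-bit) = 0b10111011 = 187

187


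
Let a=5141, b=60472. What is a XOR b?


5141 ^ 60472 = 63533

63533


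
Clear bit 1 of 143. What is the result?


143 & ~(1 << 1) = 141

141


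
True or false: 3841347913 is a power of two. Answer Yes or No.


0b11100100111101100101000101001001. Multiple bits set => No

No


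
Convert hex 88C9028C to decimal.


88C9028C hex = 2294874764 decimal

2294874764


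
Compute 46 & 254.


0b101110 & 0b11111110 = 0b101110 = 46

46


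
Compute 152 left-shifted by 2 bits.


0b10011000 << 2 = 0b1001100000 = 608

608


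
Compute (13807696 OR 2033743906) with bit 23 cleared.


Step 1: 13807696 | 2033743906 = 2046490738
Step 2: 2046490738 & ~(1 << 23) = 2038102130

2038102130


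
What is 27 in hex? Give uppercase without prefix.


27 = 1B hex

1B


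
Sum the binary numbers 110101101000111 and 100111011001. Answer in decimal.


110101101000111 + 100111011001 = 111010100100000 = 29984

29984


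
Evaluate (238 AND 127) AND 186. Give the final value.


Step 1: 238 & 127 = 110
Step 2: 110 & 186 = 42

42


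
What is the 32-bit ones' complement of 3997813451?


3997813451 ^ 4294967295 = 297153844

297153844


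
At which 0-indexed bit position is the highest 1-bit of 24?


0b11000. Highest set bit at position 4

4


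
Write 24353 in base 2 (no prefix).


24353 = 101111100100001 in binary

101111100100001


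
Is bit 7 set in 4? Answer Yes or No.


0b100, bit 7 = 0. No

No


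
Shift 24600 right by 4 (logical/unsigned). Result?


0b110000000011000 >> 4 = 0b11000000001 = 1537

1537


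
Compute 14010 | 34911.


0b11011010111010 | 0b1000100001011111 = 0b1011111011111111 = 48895

48895


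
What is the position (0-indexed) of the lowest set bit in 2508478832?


0b10010101100001000101100101110000. Lowest set bit at position 4

4


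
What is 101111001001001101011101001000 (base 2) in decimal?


101111001001001101011101001000 in decimal = 790943560

790943560


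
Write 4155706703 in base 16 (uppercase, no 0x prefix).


4155706703 = F7B30D4F hex

F7B30D4F


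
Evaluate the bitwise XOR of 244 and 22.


0b11110100 ^ 0b10110 = 0b11100010 = 226

226


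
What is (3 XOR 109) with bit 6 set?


Step 1: 3 ^ 109 = 110
Step 2: 110 | (1 << 6) = 110 | 64 = 110

110


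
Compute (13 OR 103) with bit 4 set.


Step 1: 13 | 103 = 111
Step 2: 111 | (1 << 4) = 111 | 16 = 127

127


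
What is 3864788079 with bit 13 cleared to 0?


3864788079 & ~(1 << 13) = 3864779887

3864779887


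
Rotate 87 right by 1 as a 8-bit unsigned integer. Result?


Rotate 0b1010111 right by 1 (8-bit) = 0b10101011 = 171

171


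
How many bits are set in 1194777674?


0b1000111001101101101110001001010 has 16 set bits

16


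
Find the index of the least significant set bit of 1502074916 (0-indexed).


0b1011001100001111101100000100100. Lowest set bit at position 2

2


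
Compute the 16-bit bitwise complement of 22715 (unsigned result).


~0b101100010111011 = 0b1010011101000100 = 42820 (16-bit unsigned)

42820


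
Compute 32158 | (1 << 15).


32158 | (1 << 15) = 32158 | 32768 = 64926

64926


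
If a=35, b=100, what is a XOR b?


35 ^ 100 = 71

71


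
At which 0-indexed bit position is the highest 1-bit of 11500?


0b10110011101100. Highest set bit at position 13

13


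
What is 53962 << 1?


0b1101001011001010 << 1 = 0b11010010110010100 = 107924

107924


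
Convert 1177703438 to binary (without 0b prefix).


1177703438 = 1000110001100100101010000001110 in binary

1000110001100100101010000001110


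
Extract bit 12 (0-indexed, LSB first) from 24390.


0b101111101000110, position 12 = 1

1


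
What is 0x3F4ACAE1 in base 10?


3F4ACAE1 hex = 1061866209 decimal

1061866209


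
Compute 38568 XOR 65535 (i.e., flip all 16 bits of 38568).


38568 ^ 65535 = 26967

26967


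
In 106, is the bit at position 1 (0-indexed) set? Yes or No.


0b1101010, bit 1 = 1. Yes

Yes


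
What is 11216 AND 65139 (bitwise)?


0b10101111010000 & 0b1111111001110011 = 0b10101001010000 = 10832

10832


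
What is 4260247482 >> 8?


0b11111101111011100011011110111010 >> 8 = 0b111111011110111000110111 = 16641591

16641591


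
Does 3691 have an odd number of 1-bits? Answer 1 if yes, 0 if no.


0b111001101011 has 8 ones => parity 0

0


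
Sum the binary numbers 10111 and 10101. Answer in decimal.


10111 + 10101 = 101100 = 44

44


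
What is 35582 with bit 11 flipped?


35582 ^ (1 << 11) = 35582 ^ 2048 = 33534

33534


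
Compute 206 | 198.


0b11001110 | 0b11000110 = 0b11001110 = 206

206


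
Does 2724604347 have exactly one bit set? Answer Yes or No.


0b10100010011001100010100110111011. Multiple bits set => No

No


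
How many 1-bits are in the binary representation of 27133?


0b110100111111101 has 11 set bits

11


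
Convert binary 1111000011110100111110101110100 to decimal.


1111000011110100111110101110100 in decimal = 2021293428

2021293428


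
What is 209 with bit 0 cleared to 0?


209 & ~(1 << 0) = 208

208


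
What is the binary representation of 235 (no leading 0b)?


235 = 11101011 in binary

11101011


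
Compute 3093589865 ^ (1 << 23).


3093589865 ^ (1 << 23) = 3093589865 ^ 8388608 = 3101978473

3101978473


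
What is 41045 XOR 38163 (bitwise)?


0b1010000001010101 ^ 0b1001010100010011 = 0b11010101000110 = 13638

13638


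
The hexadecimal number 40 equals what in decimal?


40 hex = 64 decimal

64


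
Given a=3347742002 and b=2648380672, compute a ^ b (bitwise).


3347742002 ^ 2648380672 = 1515284530

1515284530


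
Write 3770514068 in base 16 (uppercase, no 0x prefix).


3770514068 = E0BD7A94 hex

E0BD7A94


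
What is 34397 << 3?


0b1000011001011101 << 3 = 0b1000011001011101000 = 275176

275176


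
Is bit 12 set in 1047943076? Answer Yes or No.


0b111110011101100101011110100100, bit 12 = 1. Yes

Yes


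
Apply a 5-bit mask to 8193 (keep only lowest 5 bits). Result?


8193 & 31 = 1

1


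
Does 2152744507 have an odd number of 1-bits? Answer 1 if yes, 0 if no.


0b10000000010100000100011000111011 has 11 ones => parity 1

1
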